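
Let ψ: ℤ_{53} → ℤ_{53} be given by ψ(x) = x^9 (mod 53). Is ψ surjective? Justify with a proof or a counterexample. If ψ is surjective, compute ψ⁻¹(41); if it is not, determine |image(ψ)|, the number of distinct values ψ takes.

Since 53 is prime, the nonzero elements of ℤ_{53} form a cyclic group of order 52.
As gcd(9, 52) = 1, raising to the 9th power is a bijection on this group: if u^9 ≡ v^9 then (uv^{−1})^9 = 1, and the only element of order dividing gcd(9, 52) = 1 is 1, so u = v.
With ψ(0) = 0 this makes ψ injective on all of ℤ_{53}, hence bijective (finite equal-size domain and codomain). In particular ψ is surjective.
Since ψ is surjective, we find the preimage of 41. The inverse of x ↦ x^9 on (ℤ_{53})^× is x ↦ x^29, because 9·29 = 261 = 5·52 + 1 ≡ 1 (mod 52) and x^{52} = 1 for x ≠ 0 (Fermat). So ψ⁻¹(41) = 41^29 mod 53.
Repeated squaring mod 53: 41^1 ≡ 41, 41^2 ≡ 41² = 1681 ≡ 38, 41^4 ≡ 38² = 1444 ≡ 13, 41^8 ≡ 13² = 169 ≡ 10, 41^16 ≡ 10² = 100 ≡ 47. Since 29 = 16 + 8 + 4 + 1, 41^29 ≡ 47·10·13·41: 47·10 = 470 ≡ 46, then 46·13 = 598 ≡ 15, then 15·41 = 615 ≡ 32. So 41^29 ≡ 32 (mod 53).
Hence ψ⁻¹(41) = 32.

32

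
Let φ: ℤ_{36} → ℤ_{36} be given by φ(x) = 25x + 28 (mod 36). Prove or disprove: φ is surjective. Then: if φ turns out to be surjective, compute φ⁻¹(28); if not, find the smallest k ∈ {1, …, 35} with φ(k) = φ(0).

Recall that surjectivity means every element of the codomain has a preimage under φ.
Since gcd(25, 36) = 1, 25 is invertible modulo 36. Euclid's algorithm: 36 = 1·25 + 11, 25 = 2·11 + 3, 11 = 3·3 + 2, 3 = 1·2 + 1; back-substituting gives 1 = 13·25 − 9·36, so 25⁻¹ ≡ 13 (mod 36).
Then y ↦ 13(y − 28) is a two-sided inverse to φ, so every y ∈ ℤ_{36} has a preimage.
Thus φ is surjective.
Since φ is surjective, we compute φ⁻¹(28): solve 25x + 28 ≡ 28 (mod 36), i.e. 25x ≡ 0 (mod 36).
Multiplying by 25⁻¹ = 13 gives x ≡ 13·0 = 0 ≡ 0 (mod 36).
Check: φ(0) = 25·0 + 28 = 28 ≡ 28 (mod 36).

0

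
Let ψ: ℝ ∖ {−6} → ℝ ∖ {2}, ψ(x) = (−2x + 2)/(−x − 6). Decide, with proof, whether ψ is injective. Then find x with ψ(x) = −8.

-23/5

Suppose ψ(a) = ψ(b). Cross-multiplying: (−2a + 2)(−b − 6) = (−2b + 2)(−a − 6).
Expanding both sides and cancelling the symmetric terms leaves 14·(a − b) = 0. Since 14 ≠ 0, a = b. Therefore ψ is injective.
Solving ψ(x) = −8: cross-multiplying gives −2x + 2 = −8(−x − 6), which rearranges to −10x = 46, so x = −23/5.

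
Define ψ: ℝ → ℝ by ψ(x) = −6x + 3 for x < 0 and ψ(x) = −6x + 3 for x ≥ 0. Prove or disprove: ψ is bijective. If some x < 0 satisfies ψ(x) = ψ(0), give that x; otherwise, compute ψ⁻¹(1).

1/3

Both pieces are strictly decreasing (slopes −6 and −6), so each is injective on its own interval.
The left piece maps (−∞, 0) onto (3, ∞); the right piece maps [0, ∞) onto (−∞, 3].
Since 3 = 3, the images partition ℝ: ψ is injective and surjective, hence bijective.
Because the two images are disjoint, no x < 0 has ψ(x) = ψ(0), so we compute ψ⁻¹(1): 1 lies in (−∞, 3], so solve −6x + 3 = 1: x = (1 − 3)/(−6) = 1/3.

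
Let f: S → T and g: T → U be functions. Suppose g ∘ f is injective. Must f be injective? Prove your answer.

Suppose f(a) = f(b). Applying g: (g ∘ f)(a) = (g ∘ f)(b). Since g ∘ f is injective, a = b. Hence f is injective.

injective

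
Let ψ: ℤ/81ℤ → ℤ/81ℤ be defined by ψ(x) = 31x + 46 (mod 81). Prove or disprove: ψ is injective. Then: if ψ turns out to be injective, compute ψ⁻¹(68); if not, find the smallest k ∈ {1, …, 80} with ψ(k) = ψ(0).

19

By definition, ψ is injective when ψ(s) = ψ(t) forces s = t.
If ψ(s) = ψ(t), then 31s ≡ 31t (mod 81). Because gcd(31, 81) = 1, we may cancel 31 to get s ≡ t (mod 81).
Thus ψ is injective.
We now compute 31⁻¹ mod 81 explicitly. Euclid's algorithm: 81 = 2·31 + 19, 31 = 1·19 + 12, 19 = 1·12 + 7, 12 = 1·7 + 5, 7 = 1·5 + 2, 5 = 2·2 + 1; back-substituting gives 1 = 34·31 − 13·81, so 31⁻¹ ≡ 34 (mod 81).
Since ψ is injective, we compute ψ⁻¹(68): solve 31x + 46 ≡ 68 (mod 81), i.e. 31x ≡ 22 (mod 81).
Multiplying by 31⁻¹ = 34 gives x ≡ 34·22 = 748 = 9·81 + 19 ≡ 19 (mod 81).
Check: ψ(19) = 31·19 + 46 = 635 = 7·81 + 68 ≡ 68 (mod 81).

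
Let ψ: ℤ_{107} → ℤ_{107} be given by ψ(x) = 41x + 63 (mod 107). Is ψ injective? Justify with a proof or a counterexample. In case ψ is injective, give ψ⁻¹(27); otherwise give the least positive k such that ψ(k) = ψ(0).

20

Suppose ψ(s) = ψ(t) in ℤ_{107}. Then 41s + 63 ≡ 41t + 63 (mod 107), therefore 41(s − t) ≡ 0 (mod 107).
Since gcd(41, 107) = 1, 41 is invertible modulo 107, therefore s − t ≡ 0 (mod 107), i.e. s = t.
So ψ is injective.
We now compute 41⁻¹ mod 107 explicitly. Euclid's algorithm: 107 = 2·41 + 25, 41 = 1·25 + 16, 25 = 1·16 + 9, 16 = 1·9 + 7, 9 = 1·7 + 2, 7 = 3·2 + 1; back-substituting gives 1 = 47·41 − 18·107, so 41⁻¹ ≡ 47 (mod 107).
Since ψ is injective, we find ψ⁻¹(27): we need 41x ≡ 27 − 63 ≡ 71 (mod 107). Using 41⁻¹ = 47: x ≡ 47·71 = 3337 = 31·107 + 20, so x = 20.
Check: ψ(20) = 41·20 + 63 = 883 = 8·107 + 27 ≡ 27 (mod 107).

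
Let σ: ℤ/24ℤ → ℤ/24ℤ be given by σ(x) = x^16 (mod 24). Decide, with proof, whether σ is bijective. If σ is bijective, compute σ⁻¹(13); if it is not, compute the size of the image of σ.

4

σ(2): Repeated squaring mod 24: 2^1 ≡ 2, 2^2 ≡ 2² = 4, 2^4 ≡ 4² = 16, 2^8 ≡ 16² = 256 ≡ 16, 2^16 ≡ 16² = 256 ≡ 16. So 2^16 ≡ 16 (mod 24).
σ(4): Repeated squaring mod 24: 4^1 ≡ 4, 4^2 ≡ 4² = 16, 4^4 ≡ 16² = 256 ≡ 16, 4^8 ≡ 16² = 256 ≡ 16, 4^16 ≡ 16² = 256 ≡ 16. So 4^16 ≡ 16 (mod 24).
So σ(2) = σ(4) = 16 while 2 ≠ 4, hence σ is not injective, hence not bijective.
Since σ is not bijective, we determine |image(σ)|. Computing x^16 mod 24 for each x (by repeated squaring, reducing mod 24 at every step), the values σ(0), σ(1), …, σ(23) are: 0, 1, 16, 9, 16, 1, 0, 1, 16, 9, 16, 1, 0, 1, 16, 9, 16, 1, 0, 1, 16, 9, 16, 1.
The distinct values are {0, 1, 9, 16}; there are 4 of them.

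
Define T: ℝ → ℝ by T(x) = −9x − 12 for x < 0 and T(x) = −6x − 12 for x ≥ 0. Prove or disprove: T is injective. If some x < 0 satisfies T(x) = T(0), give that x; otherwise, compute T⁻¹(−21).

Both pieces are strictly decreasing (slopes −9 and −6), so each is injective on its own interval.
The left piece maps (−∞, 0) onto (−12, ∞); the right piece maps [0, ∞) onto (−∞, −12].
These images are disjoint, so no value is attained by both pieces. Therefore T is injective.
Because the two images are disjoint, no x < 0 has T(x) = T(0), so we compute T⁻¹(−21): −21 lies in (−∞, −12], so solve −6x − 12 = −21: x = (−21 + 12)/(−6) = 3/2.

3/2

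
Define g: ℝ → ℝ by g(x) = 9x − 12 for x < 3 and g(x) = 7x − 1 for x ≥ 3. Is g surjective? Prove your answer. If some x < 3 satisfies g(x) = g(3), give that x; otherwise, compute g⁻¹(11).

23/9

Both pieces are strictly increasing (slopes 9 and 7), so each is injective on its own interval.
The left piece maps (−∞, 3) onto (−∞, 15); the right piece maps [3, ∞) onto [20, ∞).
The union (−∞, 15) ∪ [20, ∞) omits the interval between 15 and 20; in particular 15 has no preimage. So g is not surjective.
Because the two images are disjoint, no x < 3 has g(x) = g(3), so we compute g⁻¹(11): 11 lies in (−∞, 15), so solve 9x − 12 = 11: x = (11 + 12)/9 = 23/9.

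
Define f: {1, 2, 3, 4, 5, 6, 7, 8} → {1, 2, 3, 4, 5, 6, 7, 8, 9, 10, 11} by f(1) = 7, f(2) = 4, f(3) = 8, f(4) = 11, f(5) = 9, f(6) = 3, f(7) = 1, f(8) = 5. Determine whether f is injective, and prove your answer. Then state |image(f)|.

8

The values f(1), …, f(8) are 7, 4, 8, 11, 9, 3, 1, 5 — all distinct.
So f(a) = f(b) only when a = b, and f is injective.
The image of f is {1, 3, 4, 5, 7, 8, 9, 11}, which has 8 elements.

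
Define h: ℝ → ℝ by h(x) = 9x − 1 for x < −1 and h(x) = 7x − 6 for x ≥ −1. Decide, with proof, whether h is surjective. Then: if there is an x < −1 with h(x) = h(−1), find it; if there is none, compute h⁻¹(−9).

Both pieces are strictly increasing (slopes 9 and 7), so each is injective on its own interval.
The left piece maps (−∞, −1) onto (−∞, −10); the right piece maps [−1, ∞) onto [−13, ∞).
The union (−∞, −10) ∪ [−13, ∞) covers ℝ, so h is surjective.
For the follow-up: the images overlap, so an x < −1 with h(x) = h(−1) exists. h(−1) = −13; solving 9x − 1 = −13 for x < −1 gives x = (−13 + 1)/9 = −4/3.

-4/3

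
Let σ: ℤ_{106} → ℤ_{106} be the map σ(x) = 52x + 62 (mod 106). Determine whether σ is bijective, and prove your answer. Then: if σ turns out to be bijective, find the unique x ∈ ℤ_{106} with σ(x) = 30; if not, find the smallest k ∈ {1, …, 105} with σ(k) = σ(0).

53

Recall that injectivity means: for all u, v in the domain, σ(u) = σ(v) implies u = v.
We have gcd(52, 106) = 2 > 1. Taking u = 0 and v = 53: σ(0) = 62 and σ(53) = 52·53 + 62 = 2818 ≡ 62 (mod 106).
So σ(0) = σ(53) while 0 ≠ 53, so σ is not injective, hence not bijective.
Since σ is not bijective, we find the least positive k with σ(k) = σ(0): this means 52k ≡ 0 (mod 106), i.e. 106 ∣ 52k. Since gcd(52, 106) = 2, dividing through by 2 this holds exactly when 53 ∣ 26k, and as gcd(26, 53) = 1, exactly when 53 ∣ k.
The smallest positive such k is 53.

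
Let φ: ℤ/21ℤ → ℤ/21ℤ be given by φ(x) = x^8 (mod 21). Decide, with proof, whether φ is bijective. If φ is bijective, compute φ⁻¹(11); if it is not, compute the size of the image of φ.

8

φ(2): Repeated squaring mod 21: 2^1 ≡ 2, 2^2 ≡ 2² = 4, 2^4 ≡ 4² = 16, 2^8 ≡ 16² = 256 ≡ 4. So 2^8 ≡ 4 (mod 21).
φ(5): Repeated squaring mod 21: 5^1 ≡ 5, 5^2 ≡ 5² = 25 ≡ 4, 5^4 ≡ 4² = 16, 5^8 ≡ 16² = 256 ≡ 4. So 5^8 ≡ 4 (mod 21).
So φ(2) = φ(5) = 4 while 2 ≠ 5, thus φ is not injective, hence not bijective.
Since φ is not bijective, we determine |image(φ)|. Computing x^8 mod 21 for each x (by repeated squaring, reducing mod 21 at every step), the values φ(0), φ(1), …, φ(20) are: 0, 1, 4, 9, 16, 4, 15, 7, 1, 18, 16, 16, 18, 1, 7, 15, 4, 16, 9, 4, 1.
The distinct values are {0, 1, 4, 7, 9, 15, 16, 18}; there are 8 of them.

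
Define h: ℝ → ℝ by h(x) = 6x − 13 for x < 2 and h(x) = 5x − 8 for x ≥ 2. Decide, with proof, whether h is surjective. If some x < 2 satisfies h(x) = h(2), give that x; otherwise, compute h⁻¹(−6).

7/6

Both pieces are strictly increasing (slopes 6 and 5), so each is injective on its own interval.
The left piece maps (−∞, 2) onto (−∞, −1); the right piece maps [2, ∞) onto [2, ∞).
The union (−∞, −1) ∪ [2, ∞) omits the interval between −1 and 2; in particular −1 has no preimage. So h is not surjective.
Because the two images are disjoint, no x < 2 has h(x) = h(2), so we compute h⁻¹(−6): −6 lies in (−∞, −1), so solve 6x − 13 = −6: x = (−6 + 13)/6 = 7/6.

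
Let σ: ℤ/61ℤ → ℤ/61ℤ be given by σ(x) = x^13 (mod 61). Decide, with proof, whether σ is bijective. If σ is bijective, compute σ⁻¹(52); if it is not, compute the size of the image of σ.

41

Since 61 is prime, the nonzero elements of ℤ/61ℤ form a cyclic group of order 60.
As gcd(13, 60) = 1, raising to the 13th power is a bijection on this group: if s^13 ≡ t^13 then (st^{−1})^13 = 1, and the only element of order dividing gcd(13, 60) = 1 is 1, so s = t.
With σ(0) = 0 this makes σ injective on all of ℤ/61ℤ, hence bijective (finite equal-size domain and codomain). In particular σ is bijective.
Since σ is bijective, we find the preimage of 52. The inverse of x ↦ x^13 on (ℤ/61ℤ)^× is x ↦ x^37, because 13·37 = 481 = 8·60 + 1 ≡ 1 (mod 60) and x^{60} = 1 for x ≠ 0 (Fermat). So σ⁻¹(52) = 52^37 mod 61.
Repeated squaring mod 61: 52^1 ≡ 52, 52^2 ≡ 52² = 2704 ≡ 20, 52^4 ≡ 20² = 400 ≡ 34, 52^8 ≡ 34² = 1156 ≡ 58, 52^16 ≡ 58² = 3364 ≡ 9, 52^32 ≡ 9² = 81 ≡ 20. Since 37 = 32 + 4 + 1, 52^37 ≡ 20·34·52: 20·34 = 680 ≡ 9, then 9·52 = 468 ≡ 41. So 52^37 ≡ 41 (mod 61).
Hence σ⁻¹(52) = 41.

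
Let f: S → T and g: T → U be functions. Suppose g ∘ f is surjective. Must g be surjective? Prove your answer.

Let c ∈ U. Since g ∘ f is surjective, some a ∈ S has g(f(a)) = c. Then b = f(a) ∈ T satisfies g(b) = c. So g is surjective.

surjective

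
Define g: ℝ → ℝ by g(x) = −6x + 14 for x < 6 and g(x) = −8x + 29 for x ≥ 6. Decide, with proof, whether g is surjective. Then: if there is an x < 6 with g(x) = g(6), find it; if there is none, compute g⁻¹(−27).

11/2

Both pieces are strictly decreasing (slopes −6 and −8), so each is injective on its own interval.
The left piece maps (−∞, 6) onto (−22, ∞); the right piece maps [6, ∞) onto (−∞, −19].
The union (−22, ∞) ∪ (−∞, −19] covers ℝ, so g is surjective.
For the follow-up: the images overlap, so an x < 6 with g(x) = g(6) exists. g(6) = −19; solving −6x + 14 = −19 for x < 6 gives x = (−19 − 14)/(−6) = 11/2.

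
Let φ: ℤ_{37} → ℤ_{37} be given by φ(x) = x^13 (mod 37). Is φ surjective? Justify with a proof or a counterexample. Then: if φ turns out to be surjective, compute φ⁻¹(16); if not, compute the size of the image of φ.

12

Since 37 is prime, the nonzero elements of ℤ_{37} form a cyclic group of order 36.
As gcd(13, 36) = 1, raising to the 13th power is a bijection on this group: if a^13 ≡ b^13 then (ab^{−1})^13 = 1, and the only element of order dividing gcd(13, 36) = 1 is 1, so a = b.
With φ(0) = 0 this makes φ injective on all of ℤ_{37}, hence bijective (finite equal-size domain and codomain). In particular φ is surjective.
Since φ is surjective, we find the preimage of 16. The inverse of x ↦ x^13 on (ℤ_{37})^× is x ↦ x^25, because 13·25 = 325 = 9·36 + 1 ≡ 1 (mod 36) and x^{36} = 1 for x ≠ 0 (Fermat). So φ⁻¹(16) = 16^25 mod 37.
Repeated squaring mod 37: 16^1 ≡ 16, 16^2 ≡ 16² = 256 ≡ 34, 16^4 ≡ 34² = 1156 ≡ 9, 16^8 ≡ 9² = 81 ≡ 7, 16^16 ≡ 7² = 49 ≡ 12. Since 25 = 16 + 8 + 1, 16^25 ≡ 12·7·16: 12·7 = 84 ≡ 10, then 10·16 = 160 ≡ 12. So 16^25 ≡ 12 (mod 37).
Hence φ⁻¹(16) = 12.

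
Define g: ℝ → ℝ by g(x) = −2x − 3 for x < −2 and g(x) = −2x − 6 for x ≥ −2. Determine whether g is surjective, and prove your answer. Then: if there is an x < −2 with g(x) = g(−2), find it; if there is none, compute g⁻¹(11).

Both pieces are strictly decreasing (slopes −2 and −2), so each is injective on its own interval.
The left piece maps (−∞, −2) onto (1, ∞); the right piece maps [−2, ∞) onto (−∞, −2].
The union (1, ∞) ∪ (−∞, −2] omits the interval between 1 and −2; in particular 1 has no preimage. So g is not surjective.
Because the two images are disjoint, no x < −2 has g(x) = g(−2), so we compute g⁻¹(11): 11 lies in (1, ∞), so solve −2x − 3 = 11: x = (11 + 3)/(−2) = −7.

-7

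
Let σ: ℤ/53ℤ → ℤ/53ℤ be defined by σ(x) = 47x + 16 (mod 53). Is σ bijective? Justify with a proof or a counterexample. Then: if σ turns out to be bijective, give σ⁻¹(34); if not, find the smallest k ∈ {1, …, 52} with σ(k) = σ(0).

Recall: σ is injective if σ(u) = σ(v) implies u = v.
If σ(u) = σ(v), then 47u ≡ 47v (mod 53). Because gcd(47, 53) = 1, we may cancel 47 to get u ≡ v (mod 53).
We now compute 47⁻¹ mod 53 explicitly. Euclid's algorithm: 53 = 1·47 + 6, 47 = 7·6 + 5, 6 = 1·5 + 1; back-substituting gives 1 = 44·47 − 39·53, so 47⁻¹ ≡ 44 (mod 53).
Then y ↦ 44(y − 16) is a two-sided inverse to σ, so every y ∈ ℤ/53ℤ has a preimage.
So σ is bijective.
Since σ is bijective, we find σ⁻¹(34): we need 47x ≡ 34 − 16 ≡ 18 (mod 53). Using 47⁻¹ = 44: x ≡ 44·18 = 792 = 14·53 + 50, so x = 50.
Check: σ(50) = 47·50 + 16 = 2366 = 44·53 + 34 ≡ 34 (mod 53).

50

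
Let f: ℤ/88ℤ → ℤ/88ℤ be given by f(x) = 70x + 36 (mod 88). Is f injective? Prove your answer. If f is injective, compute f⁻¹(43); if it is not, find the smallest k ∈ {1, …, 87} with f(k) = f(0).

We have gcd(70, 88) = 2 > 1. Taking x_1 = 0 and x_2 = 44: f(0) = 36 and f(44) = 70·44 + 36 = 3116 ≡ 36 (mod 88).
So f(0) = f(44) while 0 ≠ 44, thus f is not injective.
Since f is not injective, we find the least positive k with f(k) = f(0): this means 70k ≡ 0 (mod 88), i.e. 88 ∣ 70k. Since gcd(70, 88) = 2, dividing through by 2 this holds exactly when 44 ∣ 35k, and as gcd(35, 44) = 1, exactly when 44 ∣ k.
The smallest positive such k is 44.

44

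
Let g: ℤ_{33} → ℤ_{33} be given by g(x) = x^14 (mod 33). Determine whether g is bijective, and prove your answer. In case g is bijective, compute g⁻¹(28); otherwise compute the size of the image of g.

g(4): Repeated squaring mod 33: 4^1 ≡ 4, 4^2 ≡ 4² = 16, 4^4 ≡ 16² = 256 ≡ 25, 4^8 ≡ 25² = 625 ≡ 31. Since 14 = 8 + 4 + 2, 4^14 ≡ 31·25·16: 31·25 = 775 ≡ 16, then 16·16 = 256 ≡ 25. So 4^14 ≡ 25 (mod 33).
g(7): Repeated squaring mod 33: 7^1 ≡ 7, 7^2 ≡ 7² = 49 ≡ 16, 7^4 ≡ 16² = 256 ≡ 25, 7^8 ≡ 25² = 625 ≡ 31. Since 14 = 8 + 4 + 2, 7^14 ≡ 31·25·16: 31·25 = 775 ≡ 16, then 16·16 = 256 ≡ 25. So 7^14 ≡ 25 (mod 33).
So g(4) = g(7) = 25 while 4 ≠ 7, so g is not injective, hence not bijective.
Since g is not bijective, we determine |image(g)|. Computing x^14 mod 33 for each x (by repeated squaring, reducing mod 33 at every step), the values g(0), g(1), …, g(32) are: 0, 1, 16, 15, 25, 31, 9, 25, 4, 27, 1, 22, 12, 16, 4, 3, 31, 31, 3, 4, 16, 12, 22, 1, 27, 4, 25, 9, 31, 25, 15, 16, 1.
The distinct values are {0, 1, 3, 4, 9, 12, 15, 16, 22, 25, 27, 31}; there are 12 of them.

12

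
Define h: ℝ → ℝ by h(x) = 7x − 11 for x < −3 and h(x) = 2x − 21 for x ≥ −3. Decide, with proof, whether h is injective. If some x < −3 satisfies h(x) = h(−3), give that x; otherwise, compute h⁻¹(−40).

-29/7

Both pieces are strictly increasing (slopes 7 and 2), so each is injective on its own interval.
The left piece maps (−∞, −3) onto (−∞, −32); the right piece maps [−3, ∞) onto [−27, ∞).
These images are disjoint, so no value is attained by both pieces. Hence h is injective.
Because the two images are disjoint, no x < −3 has h(x) = h(−3), so we compute h⁻¹(−40): −40 lies in (−∞, −32), so solve 7x − 11 = −40: x = (−40 + 11)/7 = −29/7.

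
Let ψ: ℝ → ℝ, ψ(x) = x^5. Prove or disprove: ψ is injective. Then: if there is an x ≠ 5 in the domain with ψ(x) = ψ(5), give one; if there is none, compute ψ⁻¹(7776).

6

On ℝ, x ↦ x^5 is strictly increasing (since 5 is odd), so ψ(s) = ψ(t) forces s = t. Therefore ψ is injective.
Since x ↦ x^5 is strictly increasing on ℝ, it is injective there, so no x ≠ 5 in the domain has ψ(x) = ψ(5). We therefore compute ψ⁻¹(7776) = 7776^{1/5} = 6 (indeed 6^5 = 7776).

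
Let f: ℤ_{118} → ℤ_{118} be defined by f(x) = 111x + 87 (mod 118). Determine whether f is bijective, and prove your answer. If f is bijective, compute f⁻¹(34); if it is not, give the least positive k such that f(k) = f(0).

75

Recall: f is injective if f(x_1) = f(x_2) implies x_1 = x_2.
Suppose f(x_1) = f(x_2) in ℤ_{118}. Then 111x_1 + 87 ≡ 111x_2 + 87 (mod 118), hence 111(x_1 − x_2) ≡ 0 (mod 118).
Since gcd(111, 118) = 1, 111 is invertible modulo 118, hence x_1 − x_2 ≡ 0 (mod 118), i.e. x_1 = x_2.
We now compute 111⁻¹ mod 118 explicitly. Euclid's algorithm: 118 = 1·111 + 7, 111 = 15·7 + 6, 7 = 1·6 + 1; back-substituting gives 1 = 101·111 − 95·118, so 111⁻¹ ≡ 101 (mod 118).
Then y ↦ 101(y − 87) is a two-sided inverse to f, so every y ∈ ℤ_{118} has a preimage.
Hence f is bijective.
Since f is bijective, we find f⁻¹(34): we need 111x ≡ 34 − 87 ≡ 65 (mod 118). Using 111⁻¹ = 101: x ≡ 101·65 = 6565 = 55·118 + 75, so x = 75.
Check: f(75) = 111·75 + 87 = 8412 = 71·118 + 34 ≡ 34 (mod 118).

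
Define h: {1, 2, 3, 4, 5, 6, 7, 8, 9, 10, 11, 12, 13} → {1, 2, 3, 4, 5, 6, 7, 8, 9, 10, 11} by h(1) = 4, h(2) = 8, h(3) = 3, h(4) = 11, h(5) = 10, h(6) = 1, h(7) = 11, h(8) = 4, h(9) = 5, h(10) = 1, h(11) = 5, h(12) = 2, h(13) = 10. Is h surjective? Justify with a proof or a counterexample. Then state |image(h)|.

8

No element maps to 6, so h is not surjective.
The image of h is {1, 2, 3, 4, 5, 8, 10, 11}, which has 8 elements.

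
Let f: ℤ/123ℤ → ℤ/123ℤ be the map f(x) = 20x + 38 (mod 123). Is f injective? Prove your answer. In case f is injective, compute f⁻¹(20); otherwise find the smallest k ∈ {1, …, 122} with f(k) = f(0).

36

By definition, injectivity means: for all s, t in the domain, f(s) = f(t) implies s = t.
Suppose f(s) = f(t) in ℤ/123ℤ. Then 20s + 38 ≡ 20t + 38 (mod 123), so 20(s − t) ≡ 0 (mod 123).
Since gcd(20, 123) = 1, 20 is invertible modulo 123, therefore s − t ≡ 0 (mod 123), i.e. s = t.
Hence f is injective.
We now compute 20⁻¹ mod 123 explicitly. Euclid's algorithm: 123 = 6·20 + 3, 20 = 6·3 + 2, 3 = 1·2 + 1; back-substituting gives 1 = 80·20 − 13·123, so 20⁻¹ ≡ 80 (mod 123).
Since f is injective, we compute f⁻¹(20): solve 20x + 38 ≡ 20 (mod 123), i.e. 20x ≡ 105 (mod 123).
Multiplying by 20⁻¹ = 80 gives x ≡ 80·105 = 8400 = 68·123 + 36 ≡ 36 (mod 123).
Check: f(36) = 20·36 + 38 = 758 = 6·123 + 20 ≡ 20 (mod 123).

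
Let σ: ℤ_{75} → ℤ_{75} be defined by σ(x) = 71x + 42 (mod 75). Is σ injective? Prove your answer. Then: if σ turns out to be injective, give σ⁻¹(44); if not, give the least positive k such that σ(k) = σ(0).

If σ(u) = σ(v), then 71u ≡ 71v (mod 75). Because gcd(71, 75) = 1, we may cancel 71 to get u ≡ v (mod 75).
So σ is injective.
We now compute 71⁻¹ mod 75 explicitly. Euclid's algorithm: 75 = 1·71 + 4, 71 = 17·4 + 3, 4 = 1·3 + 1; back-substituting gives 1 = 56·71 − 53·75, so 71⁻¹ ≡ 56 (mod 75).
Since σ is injective, we find σ⁻¹(44): we need 71x ≡ 44 − 42 ≡ 2 (mod 75). Using 71⁻¹ = 56: x ≡ 56·2 = 112 = 1·75 + 37, so x = 37.
Check: σ(37) = 71·37 + 42 = 2669 = 35·75 + 44 ≡ 44 (mod 75).

37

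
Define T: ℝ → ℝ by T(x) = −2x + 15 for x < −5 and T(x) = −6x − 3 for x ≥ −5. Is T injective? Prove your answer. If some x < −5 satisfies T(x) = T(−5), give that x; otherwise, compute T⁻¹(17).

-6

Both pieces are strictly decreasing (slopes −2 and −6), so each is injective on its own interval.
The left piece maps (−∞, −5) onto (25, ∞); the right piece maps [−5, ∞) onto (−∞, 27].
These images overlap. In particular T(−5) = 27 (right piece), and solving −2x + 15 = 27 on the left piece gives x = −6 < −5.
So T(−6) = T(−5) with −6 ≠ −5, and T is not injective. This x = −6 is the requested value below −5.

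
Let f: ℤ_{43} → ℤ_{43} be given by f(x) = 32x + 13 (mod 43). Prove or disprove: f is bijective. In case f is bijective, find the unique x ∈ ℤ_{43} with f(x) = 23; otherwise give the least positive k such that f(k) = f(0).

3

By definition, f is injective if f(x_1) = f(x_2) implies x_1 = x_2.
Suppose f(x_1) = f(x_2) in ℤ_{43}. Then 32x_1 + 13 ≡ 32x_2 + 13 (mod 43), hence 32(x_1 − x_2) ≡ 0 (mod 43).
Since gcd(32, 43) = 1, 32 is invertible modulo 43, therefore x_1 − x_2 ≡ 0 (mod 43), i.e. x_1 = x_2.
We now compute 32⁻¹ mod 43 explicitly. Euclid's algorithm: 43 = 1·32 + 11, 32 = 2·11 + 10, 11 = 1·10 + 1; back-substituting gives 1 = 39·32 − 29·43, so 32⁻¹ ≡ 39 (mod 43).
For any y ∈ ℤ_{43}, x = 39(y − 13) mod 43 satisfies f(x) = 32·39(y − 13) + 13 ≡ y (since 32·39 ≡ 1 mod 43). So every y has a preimage.
Therefore f is bijective.
Since f is bijective, we compute f⁻¹(23): solve 32x + 13 ≡ 23 (mod 43), i.e. 32x ≡ 10 (mod 43).
Multiplying by 32⁻¹ = 39 gives x ≡ 39·10 = 390 = 9·43 + 3 ≡ 3 (mod 43).
Check: f(3) = 32·3 + 13 = 109 = 2·43 + 23 ≡ 23 (mod 43).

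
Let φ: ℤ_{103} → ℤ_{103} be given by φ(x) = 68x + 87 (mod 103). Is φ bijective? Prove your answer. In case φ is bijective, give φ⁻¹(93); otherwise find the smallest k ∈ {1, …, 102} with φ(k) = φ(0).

94

Recall that φ is injective if φ(a) = φ(b) implies a = b.
Suppose φ(a) = φ(b) in ℤ_{103}. Then 68a + 87 ≡ 68b + 87 (mod 103), therefore 68(a − b) ≡ 0 (mod 103).
Since gcd(68, 103) = 1, 68 is invertible modulo 103, hence a − b ≡ 0 (mod 103), i.e. a = b.
We now compute 68⁻¹ mod 103 explicitly. Euclid's algorithm: 103 = 1·68 + 35, 68 = 1·35 + 33, 35 = 1·33 + 2, 33 = 16·2 + 1; back-substituting gives 1 = 50·68 − 33·103, so 68⁻¹ ≡ 50 (mod 103).
Then y ↦ 50(y − 87) is a two-sided inverse to φ, so every y ∈ ℤ_{103} has a preimage.
Hence φ is bijective.
Since φ is bijective, we find φ⁻¹(93): we need 68x ≡ 93 − 87 ≡ 6 (mod 103). Using 68⁻¹ = 50: x ≡ 50·6 = 300 = 2·103 + 94, so x = 94.
Check: φ(94) = 68·94 + 87 = 6479 = 62·103 + 93 ≡ 93 (mod 103).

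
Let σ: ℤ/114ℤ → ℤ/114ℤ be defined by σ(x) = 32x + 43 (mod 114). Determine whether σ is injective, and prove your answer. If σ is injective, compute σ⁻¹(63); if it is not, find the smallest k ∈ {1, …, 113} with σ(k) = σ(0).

57

We have gcd(32, 114) = 2 > 1. Taking a = 0 and b = 57: σ(0) = 43 and σ(57) = 32·57 + 43 = 1867 ≡ 43 (mod 114).
So σ(0) = σ(57) while 0 ≠ 57, hence σ is not injective.
Since σ is not injective, we find the least positive k with σ(k) = σ(0): this means 32k ≡ 0 (mod 114), i.e. 114 ∣ 32k. Since gcd(32, 114) = 2, dividing through by 2 this holds exactly when 57 ∣ 16k, and as gcd(16, 57) = 1, exactly when 57 ∣ k.
The smallest positive such k is 57.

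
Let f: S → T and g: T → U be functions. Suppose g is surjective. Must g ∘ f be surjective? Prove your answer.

not surjective

No. Take S = {1}, T = U = {1, 2, 3, 4}, f(1) = 1, and g = identity (surjective).
Then (g ∘ f)(1) = 1, and 4 ∈ U has no preimage under g ∘ f, so g ∘ f is not surjective.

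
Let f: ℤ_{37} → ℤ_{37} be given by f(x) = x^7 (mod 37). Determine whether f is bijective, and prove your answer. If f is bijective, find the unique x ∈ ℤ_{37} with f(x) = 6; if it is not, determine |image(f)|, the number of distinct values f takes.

Since 37 is prime, the nonzero elements of ℤ_{37} form a cyclic group of order 36.
As gcd(7, 36) = 1, raising to the 7th power is a bijection on this group: if u^7 ≡ v^7 then (uv^{−1})^7 = 1, and the only element of order dividing gcd(7, 36) = 1 is 1, so u = v.
With f(0) = 0 this makes f injective on all of ℤ_{37}, hence bijective (finite equal-size domain and codomain). In particular f is bijective.
Since f is bijective, we find the preimage of 6. The inverse of x ↦ x^7 on (ℤ_{37})^× is x ↦ x^31, because 7·31 = 217 = 6·36 + 1 ≡ 1 (mod 36) and x^{36} = 1 for x ≠ 0 (Fermat). So f⁻¹(6) = 6^31 mod 37.
Repeated squaring mod 37: 6^1 ≡ 6, 6^2 ≡ 6² = 36, 6^4 ≡ 36² = 1296 ≡ 1, 6^8 ≡ 1² = 1, 6^16 ≡ 1² = 1. Since 31 = 16 + 8 + 4 + 2 + 1, 6^31 ≡ 1·1·1·36·6: 1·1 = 1, then 1·1 = 1, then 1·36 = 36, then 36·6 = 216 ≡ 31. So 6^31 ≡ 31 (mod 37).
Hence f⁻¹(6) = 31.

31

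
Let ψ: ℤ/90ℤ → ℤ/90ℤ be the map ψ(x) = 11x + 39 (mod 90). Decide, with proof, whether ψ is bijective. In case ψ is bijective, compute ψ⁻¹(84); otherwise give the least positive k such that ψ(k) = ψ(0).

45

Recall that ψ is injective when ψ(s) = ψ(t) forces s = t.
Suppose ψ(s) = ψ(t) in ℤ/90ℤ. Then 11s + 39 ≡ 11t + 39 (mod 90), thus 11(s − t) ≡ 0 (mod 90).
Since gcd(11, 90) = 1, 11 is invertible modulo 90, so s − t ≡ 0 (mod 90), i.e. s = t.
We now compute 11⁻¹ mod 90 explicitly. Euclid's algorithm: 90 = 8·11 + 2, 11 = 5·2 + 1; back-substituting gives 1 = 41·11 − 5·90, so 11⁻¹ ≡ 41 (mod 90).
Then y ↦ 41(y − 39) is a two-sided inverse to ψ, so every y ∈ ℤ/90ℤ has a preimage.
Thus ψ is bijective.
Since ψ is bijective, we find ψ⁻¹(84): we need 11x ≡ 84 − 39 ≡ 45 (mod 90). Using 11⁻¹ = 41: x ≡ 41·45 = 1845 = 20·90 + 45, so x = 45.
Check: ψ(45) = 11·45 + 39 = 534 = 5·90 + 84 ≡ 84 (mod 90).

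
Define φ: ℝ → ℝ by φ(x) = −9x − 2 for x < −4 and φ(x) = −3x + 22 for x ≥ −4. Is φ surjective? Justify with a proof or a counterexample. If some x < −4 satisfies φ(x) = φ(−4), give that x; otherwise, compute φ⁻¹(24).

Both pieces are strictly decreasing (slopes −9 and −3), so each is injective on its own interval.
The left piece maps (−∞, −4) onto (34, ∞); the right piece maps [−4, ∞) onto (−∞, 34].
These images together cover ℝ, so φ is surjective.
Because the two images are disjoint, no x < −4 has φ(x) = φ(−4), so we compute φ⁻¹(24): 24 lies in (−∞, 34], so solve −3x + 22 = 24: x = (24 − 22)/(−3) = −2/3.

-2/3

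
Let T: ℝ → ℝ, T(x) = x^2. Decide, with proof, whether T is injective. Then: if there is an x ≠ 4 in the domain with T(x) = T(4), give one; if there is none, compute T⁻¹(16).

T(4) = 16 = (−4)^2 = T(−4) (since 2 is even), with 4 ≠ −4. So T is not injective.
For the follow-up, such an x exists: taking x = −4 ∈ ℝ gives T(−4) = 16 = T(4) with −4 ≠ 4.

-4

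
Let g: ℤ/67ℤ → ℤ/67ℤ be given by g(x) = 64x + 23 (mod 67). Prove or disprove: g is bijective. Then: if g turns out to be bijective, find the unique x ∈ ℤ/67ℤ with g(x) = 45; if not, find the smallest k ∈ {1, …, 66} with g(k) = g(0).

By definition, g is injective when g(u) = g(v) forces u = v.
If g(u) = g(v), then 64u ≡ 64v (mod 67). Because gcd(64, 67) = 1, we may cancel 64 to get u ≡ v (mod 67).
We now compute 64⁻¹ mod 67 explicitly. Euclid's algorithm: 67 = 1·64 + 3, 64 = 21·3 + 1; back-substituting gives 1 = 22·64 − 21·67, so 64⁻¹ ≡ 22 (mod 67).
For any y ∈ ℤ/67ℤ, x = 22(y − 23) mod 67 satisfies g(x) = 64·22(y − 23) + 23 ≡ y (since 64·22 ≡ 1 mod 67). So every y has a preimage.
Hence g is bijective.
Since g is bijective, we compute g⁻¹(45): solve 64x + 23 ≡ 45 (mod 67), i.e. 64x ≡ 22 (mod 67).
Multiplying by 64⁻¹ = 22 gives x ≡ 22·22 = 484 = 7·67 + 15 ≡ 15 (mod 67).
Check: g(15) = 64·15 + 23 = 983 = 14·67 + 45 ≡ 45 (mod 67).

15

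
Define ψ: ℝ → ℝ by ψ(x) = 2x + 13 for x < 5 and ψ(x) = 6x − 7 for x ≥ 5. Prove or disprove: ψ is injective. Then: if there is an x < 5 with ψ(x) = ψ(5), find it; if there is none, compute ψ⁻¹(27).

Both pieces are strictly increasing (slopes 2 and 6), so each is injective on its own interval.
The left piece maps (−∞, 5) onto (−∞, 23); the right piece maps [5, ∞) onto [23, ∞).
These images are disjoint, so no value is attained by both pieces. So ψ is injective.
Because the two images are disjoint, no x < 5 has ψ(x) = ψ(5), so we compute ψ⁻¹(27): 27 lies in [23, ∞), so solve 6x − 7 = 27: x = (27 + 7)/6 = 17/3.

17/3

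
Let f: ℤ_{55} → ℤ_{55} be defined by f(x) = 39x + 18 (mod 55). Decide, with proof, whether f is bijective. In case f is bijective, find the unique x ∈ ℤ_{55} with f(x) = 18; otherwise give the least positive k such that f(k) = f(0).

Suppose f(s) = f(t) in ℤ_{55}. Then 39s + 18 ≡ 39t + 18 (mod 55), hence 39(s − t) ≡ 0 (mod 55).
Since gcd(39, 55) = 1, 39 is invertible modulo 55, hence s − t ≡ 0 (mod 55), i.e. s = t.
We now compute 39⁻¹ mod 55 explicitly. Euclid's algorithm: 55 = 1·39 + 16, 39 = 2·16 + 7, 16 = 2·7 + 2, 7 = 3·2 + 1; back-substituting gives 1 = 24·39 − 17·55, so 39⁻¹ ≡ 24 (mod 55).
For any y ∈ ℤ_{55}, x = 24(y − 18) mod 55 satisfies f(x) = 39·24(y − 18) + 18 ≡ y (since 39·24 ≡ 1 mod 55). So every y has a preimage.
So f is bijective.
Since f is bijective, we find f⁻¹(18): we need 39x ≡ 18 − 18 ≡ 0 (mod 55). Using 39⁻¹ = 24: x ≡ 24·0 = 0, so x = 0.
Check: f(0) = 39·0 + 18 = 18 ≡ 18 (mod 55).

0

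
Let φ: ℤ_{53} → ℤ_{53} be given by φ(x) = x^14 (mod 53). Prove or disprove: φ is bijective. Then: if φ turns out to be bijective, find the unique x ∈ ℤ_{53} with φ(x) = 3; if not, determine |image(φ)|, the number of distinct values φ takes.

27

φ(26): Repeated squaring mod 53: 26^1 ≡ 26, 26^2 ≡ 26² = 676 ≡ 40, 26^4 ≡ 40² = 1600 ≡ 10, 26^8 ≡ 10² = 100 ≡ 47. Since 14 = 8 + 4 + 2, 26^14 ≡ 47·10·40: 47·10 = 470 ≡ 46, then 46·40 = 1840 ≡ 38. So 26^14 ≡ 38 (mod 53).
φ(27): Repeated squaring mod 53: 27^1 ≡ 27, 27^2 ≡ 27² = 729 ≡ 40, 27^4 ≡ 40² = 1600 ≡ 10, 27^8 ≡ 10² = 100 ≡ 47. Since 14 = 8 + 4 + 2, 27^14 ≡ 47·10·40: 47·10 = 470 ≡ 46, then 46·40 = 1840 ≡ 38. So 27^14 ≡ 38 (mod 53).
So φ(26) = φ(27) = 38 while 26 ≠ 27, so φ is not injective, hence not bijective.
Since φ is not bijective, we determine |image(φ)|. Computing x^14 mod 53 for each x (by repeated squaring, reducing mod 53 at every step), the values φ(0), φ(1), …, φ(52) are: 0, 1, 7, 37, 49, 9, 47, 46, 25, 44, 10, 42, 11, 13, 4, 15, 16, 36, 43, 40, 17, 6, 29, 52, 24, 28, 38, 38, 28, 24, 52, 29, 6, 17, 40, 43, 36, 16, 15, 4, 13, 11, 42, 10, 44, 25, 46, 47, 9, 49, 37, 7, 1.
The distinct values are {0, 1, 4, 6, 7, 9, 10, 11, 13, 15, 16, 17, 24, 25, 28, 29, 36, 37, 38, 40, 42, 43, 44, 46, 47, 49, 52}; there are 27 of them.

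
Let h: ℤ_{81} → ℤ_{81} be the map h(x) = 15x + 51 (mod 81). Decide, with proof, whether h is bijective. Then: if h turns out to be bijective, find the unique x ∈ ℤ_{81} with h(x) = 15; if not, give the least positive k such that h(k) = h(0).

27

We have gcd(15, 81) = 3 > 1. Taking x_1 = 0 and x_2 = 27: h(0) = 51 and h(27) = 15·27 + 51 = 456 ≡ 51 (mod 81).
So h(0) = h(27) while 0 ≠ 27, thus h is not injective, hence not bijective.
Since h is not bijective, we find the least positive k with h(k) = h(0): this means 15k ≡ 0 (mod 81), i.e. 81 ∣ 15k. Since gcd(15, 81) = 3, dividing through by 3 this holds exactly when 27 ∣ 5k, and as gcd(5, 27) = 1, exactly when 27 ∣ k.
The smallest positive such k is 27.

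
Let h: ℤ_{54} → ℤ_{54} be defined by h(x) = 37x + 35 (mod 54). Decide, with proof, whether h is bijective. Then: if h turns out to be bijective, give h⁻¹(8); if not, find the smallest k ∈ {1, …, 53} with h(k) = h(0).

Suppose h(s) = h(t) in ℤ_{54}. Then 37s + 35 ≡ 37t + 35 (mod 54), hence 37(s − t) ≡ 0 (mod 54).
Since gcd(37, 54) = 1, 37 is invertible modulo 54, thus s − t ≡ 0 (mod 54), i.e. s = t.
We now compute 37⁻¹ mod 54 explicitly. Euclid's algorithm: 54 = 1·37 + 17, 37 = 2·17 + 3, 17 = 5·3 + 2, 3 = 1·2 + 1; back-substituting gives 1 = 19·37 − 13·54, so 37⁻¹ ≡ 19 (mod 54).
For any y ∈ ℤ_{54}, x = 19(y − 35) mod 54 satisfies h(x) = 37·19(y − 35) + 35 ≡ y (since 37·19 ≡ 1 mod 54). So every y has a preimage.
Therefore h is bijective.
Since h is bijective, we compute h⁻¹(8): solve 37x + 35 ≡ 8 (mod 54), i.e. 37x ≡ 27 (mod 54).
Multiplying by 37⁻¹ = 19 gives x ≡ 19·27 = 513 = 9·54 + 27 ≡ 27 (mod 54).
Check: h(27) = 37·27 + 35 = 1034 = 19·54 + 8 ≡ 8 (mod 54).

27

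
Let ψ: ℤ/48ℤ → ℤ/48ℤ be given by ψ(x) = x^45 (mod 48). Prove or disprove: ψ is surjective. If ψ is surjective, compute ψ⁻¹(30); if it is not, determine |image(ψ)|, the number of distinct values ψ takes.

ψ(0) = 0^45 = 0.
ψ(6): Repeated squaring mod 48: 6^1 ≡ 6, 6^2 ≡ 6² = 36, 6^4 ≡ 36² = 1296 ≡ 0, 6^8 ≡ 0² = 0, 6^16 ≡ 0² = 0, 6^32 ≡ 0² = 0. Since 45 = 32 + 8 + 4 + 1, 6^45 ≡ 0·0·0·6: 0·0 = 0, then 0·0 = 0, then 0·6 = 0. So 6^45 ≡ 0 (mod 48).
So ψ(0) = ψ(6) = 0 while 0 ≠ 6, thus ψ is not injective.
A non-injective map from the 48-element set ℤ/48ℤ to itself takes at most 47 distinct values, so it cannot be surjective. Therefore ψ is not surjective.
Since ψ is not surjective, we determine |image(ψ)|. Computing x^45 mod 48 for each x (by repeated squaring, reducing mod 48 at every step), the values ψ(0), ψ(1), …, ψ(47) are: 0, 1, 32, 3, 16, 5, 0, 7, 32, 9, 16, 11, 0, 13, 32, 15, 16, 17, 0, 19, 32, 21, 16, 23, 0, 25, 32, 27, 16, 29, 0, 31, 32, 33, 16, 35, 0, 37, 32, 39, 16, 41, 0, 43, 32, 45, 16, 47.
The distinct values are {0, 1, 3, 5, 7, 9, 11, 13, 15, 16, 17, 19, 21, 23, 25, 27, 29, 31, 32, 33, 35, 37, 39, 41, 43, 45, 47}; there are 27 of them.

27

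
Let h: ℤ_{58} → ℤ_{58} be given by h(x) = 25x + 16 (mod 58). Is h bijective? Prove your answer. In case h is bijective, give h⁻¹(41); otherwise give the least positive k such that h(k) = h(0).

Recall that h is injective when h(s) = h(t) forces s = t.
Suppose h(s) = h(t) in ℤ_{58}. Then 25s + 16 ≡ 25t + 16 (mod 58), so 25(s − t) ≡ 0 (mod 58).
Since gcd(25, 58) = 1, 25 is invertible modulo 58, so s − t ≡ 0 (mod 58), i.e. s = t.
We now compute 25⁻¹ mod 58 explicitly. Euclid's algorithm: 58 = 2·25 + 8, 25 = 3·8 + 1; back-substituting gives 1 = 7·25 − 3·58, so 25⁻¹ ≡ 7 (mod 58).
Then y ↦ 7(y − 16) is a two-sided inverse to h, so every y ∈ ℤ_{58} has a preimage.
Therefore h is bijective.
Since h is bijective, we find h⁻¹(41): we need 25x ≡ 41 − 16 ≡ 25 (mod 58). Using 25⁻¹ = 7: x ≡ 7·25 = 175 = 3·58 + 1, so x = 1.
Check: h(1) = 25·1 + 16 = 41 ≡ 41 (mod 58).

1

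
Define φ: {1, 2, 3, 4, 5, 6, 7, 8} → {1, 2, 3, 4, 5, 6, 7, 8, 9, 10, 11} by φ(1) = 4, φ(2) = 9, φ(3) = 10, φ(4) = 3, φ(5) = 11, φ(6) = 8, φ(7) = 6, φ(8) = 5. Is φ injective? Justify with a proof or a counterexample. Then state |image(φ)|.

8

The values φ(1), …, φ(8) are 4, 9, 10, 3, 11, 8, 6, 5 — all distinct.
So φ(x_1) = φ(x_2) only when x_1 = x_2, and φ is injective.
The image of φ is {3, 4, 5, 6, 8, 9, 10, 11}, which has 8 elements.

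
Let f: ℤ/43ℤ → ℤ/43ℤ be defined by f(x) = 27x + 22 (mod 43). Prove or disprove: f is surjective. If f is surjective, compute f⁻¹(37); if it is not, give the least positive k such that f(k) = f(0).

34

Since gcd(27, 43) = 1, 27 is invertible modulo 43. Euclid's algorithm: 43 = 1·27 + 16, 27 = 1·16 + 11, 16 = 1·11 + 5, 11 = 2·5 + 1; back-substituting gives 1 = 8·27 − 5·43, so 27⁻¹ ≡ 8 (mod 43).
For any y ∈ ℤ/43ℤ, x = 8(y − 22) mod 43 satisfies f(x) = 27·8(y − 22) + 22 ≡ y (since 27·8 ≡ 1 mod 43). So every y has a preimage.
Hence f is surjective.
Since f is surjective, we compute f⁻¹(37): solve 27x + 22 ≡ 37 (mod 43), i.e. 27x ≡ 15 (mod 43).
Multiplying by 27⁻¹ = 8 gives x ≡ 8·15 = 120 = 2·43 + 34 ≡ 34 (mod 43).
Check: f(34) = 27·34 + 22 = 940 = 21·43 + 37 ≡ 37 (mod 43).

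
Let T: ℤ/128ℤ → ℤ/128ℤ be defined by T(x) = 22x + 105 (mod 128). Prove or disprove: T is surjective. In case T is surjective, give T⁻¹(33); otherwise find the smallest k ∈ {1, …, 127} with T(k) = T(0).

64

Since gcd(22, 128) = 2, we have 22x ≡ 0 (mod 2) for all x, so T(x) ≡ 1 (mod 2).
But 0 ≢ 1 (mod 2), so 0 ∈ ℤ/128ℤ has no preimage. Hence T is not surjective.
Since T is not surjective, we find the least positive k with T(k) = T(0): this means 22k ≡ 0 (mod 128), i.e. 128 ∣ 22k. Since gcd(22, 128) = 2, dividing through by 2 this holds exactly when 64 ∣ 11k, and as gcd(11, 64) = 1, exactly when 64 ∣ k.
The smallest positive such k is 64.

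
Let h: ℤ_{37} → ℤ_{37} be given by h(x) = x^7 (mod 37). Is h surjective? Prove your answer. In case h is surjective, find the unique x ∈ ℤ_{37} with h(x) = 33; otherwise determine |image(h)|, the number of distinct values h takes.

Since 37 is prime, the nonzero elements of ℤ_{37} form a cyclic group of order 36.
As gcd(7, 36) = 1, raising to the 7th power is a bijection on this group: if u^7 ≡ v^7 then (uv^{−1})^7 = 1, and the only element of order dividing gcd(7, 36) = 1 is 1, so u = v.
With h(0) = 0 this makes h injective on all of ℤ_{37}, hence bijective (finite equal-size domain and codomain). In particular h is surjective.
Since h is surjective, we find the preimage of 33. The inverse of x ↦ x^7 on (ℤ_{37})^× is x ↦ x^31, because 7·31 = 217 = 6·36 + 1 ≡ 1 (mod 36) and x^{36} = 1 for x ≠ 0 (Fermat). So h⁻¹(33) = 33^31 mod 37.
Repeated squaring mod 37: 33^1 ≡ 33, 33^2 ≡ 33² = 1089 ≡ 16, 33^4 ≡ 16² = 256 ≡ 34, 33^8 ≡ 34² = 1156 ≡ 9, 33^16 ≡ 9² = 81 ≡ 7. Since 31 = 16 + 8 + 4 + 2 + 1, 33^31 ≡ 7·9·34·16·33: 7·9 = 63 ≡ 26, then 26·34 = 884 ≡ 33, then 33·16 = 528 ≡ 10, then 10·33 = 330 ≡ 34. So 33^31 ≡ 34 (mod 37).
Hence h⁻¹(33) = 34.

34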